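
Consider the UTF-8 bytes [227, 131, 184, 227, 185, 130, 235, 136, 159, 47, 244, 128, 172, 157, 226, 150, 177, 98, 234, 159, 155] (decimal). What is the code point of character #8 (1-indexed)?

U+A7DB

Offset 0: leading byte 0xE3 = 11100011 → 3-byte char #1 = E3 83 B8.
Offset 3: leading byte 0xE3 = 11100011 → 3-byte char #2 = E3 B9 82.
Offset 6: leading byte 0xEB = 11101011 → 3-byte char #3 = EB 88 9F.
Offset 9: leading byte 0x2F = 00101111 → 1-byte char #4 = 2F.
Offset 10: leading byte 0xF4 = 11110100 → 4-byte char #5 = F4 80 AC 9D.
Offset 14: leading byte 0xE2 = 11100010 → 3-byte char #6 = E2 96 B1.
Offset 17: leading byte 0x62 = 01100010 → 1-byte char #7 = 62.
Offset 18: leading byte 0xEA = 11101010 → 3-byte char #8 = EA 9F 9B.
Leading byte 0xEA = 11101010 matches 1110xxxx → 3-byte sequence.
Byte 1: 0xEA = 11101010, payload 1010 (4 bits).
Byte 2: 0x9F = 10011111 (10xxxxxx ✓), payload 011111.
Byte 3: 0x9B = 10011011 (10xxxxxx ✓), payload 011011.
Concatenate: 1010011111011011 = 0xA7DB (16 bits → U+A7DB).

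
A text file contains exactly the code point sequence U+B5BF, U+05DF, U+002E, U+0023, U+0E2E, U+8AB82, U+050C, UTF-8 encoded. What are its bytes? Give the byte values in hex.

U+B5BF: 3-byte form → EB 96 BF.
U+05DF: 2-byte form → D7 9F.
U+002E: 1-byte form → 2E.
U+0023: 1-byte form → 23.
U+0E2E: 3-byte form → E0 B8 AE.
U+8AB82: 4-byte form → F2 8A AE 82.
U+050C: 2-byte form → D4 8C.
Concatenated (16 bytes): EB 96 BF D7 9F 2E 23 E0 B8 AE F2 8A AE 82 D4 8C.

EB 96 BF D7 9F 2E 23 E0 B8 AE F2 8A AE 82 D4 8C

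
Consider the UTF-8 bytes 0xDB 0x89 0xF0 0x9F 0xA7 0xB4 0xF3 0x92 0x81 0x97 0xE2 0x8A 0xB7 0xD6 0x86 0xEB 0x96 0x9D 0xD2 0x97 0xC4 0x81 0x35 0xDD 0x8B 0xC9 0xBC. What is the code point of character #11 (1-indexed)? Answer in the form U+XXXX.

U+027C

Offset 0: leading byte 0xDB = 11011011 → 2-byte char #1 = DB 89.
Offset 2: leading byte 0xF0 = 11110000 → 4-byte char #2 = F0 9F A7 B4.
Offset 6: leading byte 0xF3 = 11110011 → 4-byte char #3 = F3 92 81 97.
Offset 10: leading byte 0xE2 = 11100010 → 3-byte char #4 = E2 8A B7.
Offset 13: leading byte 0xD6 = 11010110 → 2-byte char #5 = D6 86.
Offset 15: leading byte 0xEB = 11101011 → 3-byte char #6 = EB 96 9D.
Offset 18: leading byte 0xD2 = 11010010 → 2-byte char #7 = D2 97.
Offset 20: leading byte 0xC4 = 11000100 → 2-byte char #8 = C4 81.
Offset 22: leading byte 0x35 = 00110101 → 1-byte char #9 = 35.
Offset 23: leading byte 0xDD = 11011101 → 2-byte char #10 = DD 8B.
Offset 25: leading byte 0xC9 = 11001001 → 2-byte char #11 = C9 BC.
Leading byte 0xC9 = 11001001 matches 110xxxxx → 2-byte sequence.
Byte 1: 0xC9 = 11001001, payload 01001 (5 bits).
Byte 2: 0xBC = 10111100 (10xxxxxx ✓), payload 111100.
Concatenate: 01001111100 = 0x27C (11 bits → U+027C).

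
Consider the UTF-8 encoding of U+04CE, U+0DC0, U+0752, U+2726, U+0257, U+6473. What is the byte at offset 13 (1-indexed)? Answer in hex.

1-indexed offset 13 is 0-indexed offset 12.
U+04CE → 2-byte form D3 8E at offsets 0–1.
U+0DC0 → 3-byte form E0 B7 80 at offsets 2–4.
U+0752 → 2-byte form DD 92 at offsets 5–6.
U+2726 → 3-byte form E2 9C A6 at offsets 7–9.
U+0257 → 2-byte form C9 97 at offsets 10–11.
U+6473 → 3-byte form E6 91 B3 at offsets 12–14.
Offset 12 falls in char 6's range; it's byte 1 of E6 91 B3 = 0xE6.

0xE6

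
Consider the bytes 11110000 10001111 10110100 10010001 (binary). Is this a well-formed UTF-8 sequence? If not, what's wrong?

invalid (overlong encoding)

Leading byte 0xF0 = 11110000 → 4-byte form.
Continuation bytes all match 10xxxxxx. Payload decodes to 0xFD11.
But 0xFD11 < 0x10000, the minimum for a 4-byte sequence — this is an overlong encoding.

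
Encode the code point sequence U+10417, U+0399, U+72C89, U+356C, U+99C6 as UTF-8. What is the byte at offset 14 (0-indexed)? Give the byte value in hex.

0xA7

U+10417 → 4-byte form F0 90 90 97 at offsets 0–3.
U+0399 → 2-byte form CE 99 at offsets 4–5.
U+72C89 → 4-byte form F1 B2 B2 89 at offsets 6–9.
U+356C → 3-byte form E3 95 AC at offsets 10–12.
U+99C6 → 3-byte form E9 A7 86 at offsets 13–15.
Offset 14 falls in char 5's range; it's byte 2 of E9 A7 86 = 0xA7.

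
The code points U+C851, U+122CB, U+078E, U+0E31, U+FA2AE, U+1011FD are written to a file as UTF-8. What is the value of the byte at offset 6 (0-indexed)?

0x8B

U+C851 → 3-byte form EC A1 91 at offsets 0–2.
U+122CB → 4-byte form F0 92 8B 8B at offsets 3–6.
Offset 6 falls in char 2's range; it's byte 4 of F0 92 8B 8B = 0x8B.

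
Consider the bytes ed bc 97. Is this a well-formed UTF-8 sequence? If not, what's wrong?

Structurally a 3-byte sequence; payload = 0xDF17.
But 0xDF17 is in U+D800–U+DFFF, the surrogate range. Surrogates are not Unicode scalar values and are forbidden in UTF-8.

invalid (encodes a surrogate (U+D800–U+DFFF))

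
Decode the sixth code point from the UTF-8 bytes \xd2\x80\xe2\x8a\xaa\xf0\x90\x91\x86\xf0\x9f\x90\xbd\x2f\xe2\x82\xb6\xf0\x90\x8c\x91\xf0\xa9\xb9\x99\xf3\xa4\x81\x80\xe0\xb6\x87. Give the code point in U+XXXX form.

U+20B6

Offset 0: leading byte 0xD2 = 11010010 → 2-byte char #1 = D2 80.
Offset 2: leading byte 0xE2 = 11100010 → 3-byte char #2 = E2 8A AA.
Offset 5: leading byte 0xF0 = 11110000 → 4-byte char #3 = F0 90 91 86.
Offset 9: leading byte 0xF0 = 11110000 → 4-byte char #4 = F0 9F 90 BD.
Offset 13: leading byte 0x2F = 00101111 → 1-byte char #5 = 2F.
Offset 14: leading byte 0xE2 = 11100010 → 3-byte char #6 = E2 82 B6.
Leading byte 0xE2 = 11100010 matches 1110xxxx → 3-byte sequence.
Byte 1: 0xE2 = 11100010, payload 0010 (4 bits).
Byte 2: 0x82 = 10000010 (10xxxxxx ✓), payload 000010.
Byte 3: 0xB6 = 10110110 (10xxxxxx ✓), payload 110110.
Concatenate: 0010000010110110 = 0x20B6 (16 bits → U+20B6).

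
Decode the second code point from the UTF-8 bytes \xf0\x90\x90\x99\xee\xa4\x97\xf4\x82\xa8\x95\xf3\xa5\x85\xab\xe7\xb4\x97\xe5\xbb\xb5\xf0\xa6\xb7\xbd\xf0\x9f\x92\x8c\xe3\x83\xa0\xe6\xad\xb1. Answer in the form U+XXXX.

Offset 0: leading byte 0xF0 = 11110000 → 4-byte char #1 = F0 90 90 99.
Offset 4: leading byte 0xEE = 11101110 → 3-byte char #2 = EE A4 97.
Leading byte 0xEE = 11101110 matches 1110xxxx → 3-byte sequence.
Byte 1: 0xEE = 11101110, payload 1110 (4 bits).
Byte 2: 0xA4 = 10100100 (10xxxxxx ✓), payload 100100.
Byte 3: 0x97 = 10010111 (10xxxxxx ✓), payload 010111.
Concatenate: 1110100100010111 = 0xE917 (16 bits → U+E917).

U+E917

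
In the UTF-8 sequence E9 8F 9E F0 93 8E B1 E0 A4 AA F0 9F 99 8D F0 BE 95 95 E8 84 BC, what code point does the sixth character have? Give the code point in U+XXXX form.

Offset 0: leading byte 0xE9 = 11101001 → 3-byte char #1 = E9 8F 9E.
Offset 3: leading byte 0xF0 = 11110000 → 4-byte char #2 = F0 93 8E B1.
Offset 7: leading byte 0xE0 = 11100000 → 3-byte char #3 = E0 A4 AA.
Offset 10: leading byte 0xF0 = 11110000 → 4-byte char #4 = F0 9F 99 8D.
Offset 14: leading byte 0xF0 = 11110000 → 4-byte char #5 = F0 BE 95 95.
Offset 18: leading byte 0xE8 = 11101000 → 3-byte char #6 = E8 84 BC.
Leading byte 0xE8 = 11101000 matches 1110xxxx → 3-byte sequence.
Byte 1: 0xE8 = 11101000, payload 1000 (4 bits).
Byte 2: 0x84 = 10000100 (10xxxxxx ✓), payload 000100.
Byte 3: 0xBC = 10111100 (10xxxxxx ✓), payload 111100.
Concatenate: 1000000100111100 = 0x813C (16 bits → U+813C).

U+813C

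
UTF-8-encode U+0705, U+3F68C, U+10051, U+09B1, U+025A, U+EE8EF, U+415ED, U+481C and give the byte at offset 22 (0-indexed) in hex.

0xAD

U+0705 → 2-byte form DC 85 at offsets 0–1.
U+3F68C → 4-byte form F0 BF 9A 8C at offsets 2–5.
U+10051 → 4-byte form F0 90 81 91 at offsets 6–9.
U+09B1 → 3-byte form E0 A6 B1 at offsets 10–12.
U+025A → 2-byte form C9 9A at offsets 13–14.
U+EE8EF → 4-byte form F3 AE A3 AF at offsets 15–18.
U+415ED → 4-byte form F1 81 97 AD at offsets 19–22.
Offset 22 falls in char 7's range; it's byte 4 of F1 81 97 AD = 0xAD.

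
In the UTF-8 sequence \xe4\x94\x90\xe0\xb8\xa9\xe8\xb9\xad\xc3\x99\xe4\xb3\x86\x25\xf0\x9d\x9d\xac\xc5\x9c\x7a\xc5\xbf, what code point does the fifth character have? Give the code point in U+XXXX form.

Offset 0: leading byte 0xE4 = 11100100 → 3-byte char #1 = E4 94 90.
Offset 3: leading byte 0xE0 = 11100000 → 3-byte char #2 = E0 B8 A9.
Offset 6: leading byte 0xE8 = 11101000 → 3-byte char #3 = E8 B9 AD.
Offset 9: leading byte 0xC3 = 11000011 → 2-byte char #4 = C3 99.
Offset 11: leading byte 0xE4 = 11100100 → 3-byte char #5 = E4 B3 86.
Leading byte 0xE4 = 11100100 matches 1110xxxx → 3-byte sequence.
Byte 1: 0xE4 = 11100100, payload 0100 (4 bits).
Byte 2: 0xB3 = 10110011 (10xxxxxx ✓), payload 110011.
Byte 3: 0x86 = 10000110 (10xxxxxx ✓), payload 000110.
Concatenate: 0100110011000110 = 0x4CC6 (16 bits → U+4CC6).

U+4CC6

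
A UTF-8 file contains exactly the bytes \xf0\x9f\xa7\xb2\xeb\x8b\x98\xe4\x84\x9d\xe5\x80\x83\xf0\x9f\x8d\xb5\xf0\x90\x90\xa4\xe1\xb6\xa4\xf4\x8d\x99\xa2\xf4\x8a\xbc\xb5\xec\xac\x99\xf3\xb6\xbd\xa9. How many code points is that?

11

Byte at offset 0: 0xF0 = 11110000 → 4-byte char (#1). Advance 4.
Byte at offset 4: 0xEB = 11101011 → 3-byte char (#2). Advance 3.
Byte at offset 7: 0xE4 = 11100100 → 3-byte char (#3). Advance 3.
Byte at offset 10: 0xE5 = 11100101 → 3-byte char (#4). Advance 3.
Byte at offset 13: 0xF0 = 11110000 → 4-byte char (#5). Advance 4.
Byte at offset 17: 0xF0 = 11110000 → 4-byte char (#6). Advance 4.
Byte at offset 21: 0xE1 = 11100001 → 3-byte char (#7). Advance 3.
Byte at offset 24: 0xF4 = 11110100 → 4-byte char (#8). Advance 4.
Byte at offset 28: 0xF4 = 11110100 → 4-byte char (#9). Advance 4.
Byte at offset 32: 0xEC = 11101100 → 3-byte char (#10). Advance 3.
Byte at offset 35: 0xF3 = 11110011 → 4-byte char (#11). Advance 4.
Reached end at offset 39 after 11 code points.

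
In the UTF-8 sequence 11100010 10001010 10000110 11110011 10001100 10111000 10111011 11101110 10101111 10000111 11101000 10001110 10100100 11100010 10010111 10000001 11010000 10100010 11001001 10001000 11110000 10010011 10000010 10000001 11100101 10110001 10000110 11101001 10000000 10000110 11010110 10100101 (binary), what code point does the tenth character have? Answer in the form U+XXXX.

U+9006

Offset 0: leading byte 0xE2 = 11100010 → 3-byte char #1 = E2 8A 86.
Offset 3: leading byte 0xF3 = 11110011 → 4-byte char #2 = F3 8C B8 BB.
Offset 7: leading byte 0xEE = 11101110 → 3-byte char #3 = EE AF 87.
Offset 10: leading byte 0xE8 = 11101000 → 3-byte char #4 = E8 8E A4.
Offset 13: leading byte 0xE2 = 11100010 → 3-byte char #5 = E2 97 81.
Offset 16: leading byte 0xD0 = 11010000 → 2-byte char #6 = D0 A2.
Offset 18: leading byte 0xC9 = 11001001 → 2-byte char #7 = C9 88.
Offset 20: leading byte 0xF0 = 11110000 → 4-byte char #8 = F0 93 82 81.
Offset 24: leading byte 0xE5 = 11100101 → 3-byte char #9 = E5 B1 86.
Offset 27: leading byte 0xE9 = 11101001 → 3-byte char #10 = E9 80 86.
Leading byte 0xE9 = 11101001 matches 1110xxxx → 3-byte sequence.
Byte 1: 0xE9 = 11101001, payload 1001 (4 bits).
Byte 2: 0x80 = 10000000 (10xxxxxx ✓), payload 000000.
Byte 3: 0x86 = 10000110 (10xxxxxx ✓), payload 000110.
Concatenate: 1001000000000110 = 0x9006 (16 bits → U+9006).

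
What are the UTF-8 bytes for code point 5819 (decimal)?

U+16BB = 0x16BB = 5819 decimal. In range U+0800–U+FFFF → 3-byte form: 1110xxxx 10xxxxxx 10xxxxxx.
Binary (16 bits): 0001011010111011.
Split 4+6+6: 0001 | 011010 | 111011.
Byte 1: 11100001 = 0xE1.
Byte 2: 10011010 = 0x9A.
Byte 3: 10111011 = 0xBB.

E1 9A BB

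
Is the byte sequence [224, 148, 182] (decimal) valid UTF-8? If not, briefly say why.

invalid (overlong encoding)

Leading byte 0xE0 = 11100000 → 3-byte form.
Continuation bytes all match 10xxxxxx. Payload decodes to 0x536.
But 0x536 < 0x800, the minimum for a 3-byte sequence — this is an overlong encoding.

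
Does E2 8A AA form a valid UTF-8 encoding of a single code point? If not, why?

Leading byte 0xE2 = 11100010 → 3-byte form.
Continuation bytes 0x8A=10001010, 0xAA=10101010 all match 10xxxxxx.
Decoded value 0x22AA is ≥ 0x800 (shortest form) and not a surrogate.

valid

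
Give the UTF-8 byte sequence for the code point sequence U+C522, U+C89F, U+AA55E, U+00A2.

U+C522: 3-byte form → EC 94 A2.
U+C89F: 3-byte form → EC A2 9F.
U+AA55E: 4-byte form → F2 AA 95 9E.
U+00A2: 2-byte form → C2 A2.
Concatenated (12 bytes): EC 94 A2 EC A2 9F F2 AA 95 9E C2 A2.

EC 94 A2 EC A2 9F F2 AA 95 9E C2 A2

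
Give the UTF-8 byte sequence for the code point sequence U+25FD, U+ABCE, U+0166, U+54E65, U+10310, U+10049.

E2 97 BD EA AF 8E C5 A6 F1 94 B9 A5 F0 90 8C 90 F0 90 81 89

U+25FD: 3-byte form → E2 97 BD.
U+ABCE: 3-byte form → EA AF 8E.
U+0166: 2-byte form → C5 A6.
U+54E65: 4-byte form → F1 94 B9 A5.
U+10310: 4-byte form → F0 90 8C 90.
U+10049: 4-byte form → F0 90 81 89.
Concatenated (20 bytes): E2 97 BD EA AF 8E C5 A6 F1 94 B9 A5 F0 90 8C 90 F0 90 81 89.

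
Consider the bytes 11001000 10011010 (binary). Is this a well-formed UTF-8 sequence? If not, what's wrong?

valid

Leading byte 0xC8 = 11001000 → 2-byte form.
Continuation bytes 0x9A=10011010 all match 10xxxxxx.
Decoded value 0x21A is ≥ 0x80 (shortest form) and not a surrogate.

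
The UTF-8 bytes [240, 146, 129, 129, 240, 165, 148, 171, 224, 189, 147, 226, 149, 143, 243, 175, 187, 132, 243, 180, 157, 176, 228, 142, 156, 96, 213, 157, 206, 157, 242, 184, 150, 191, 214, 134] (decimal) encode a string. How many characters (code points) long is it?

Byte at offset 0: 0xF0 = 11110000 → 4-byte char (#1). Advance 4.
Byte at offset 4: 0xF0 = 11110000 → 4-byte char (#2). Advance 4.
Byte at offset 8: 0xE0 = 11100000 → 3-byte char (#3). Advance 3.
Byte at offset 11: 0xE2 = 11100010 → 3-byte char (#4). Advance 3.
Byte at offset 14: 0xF3 = 11110011 → 4-byte char (#5). Advance 4.
Byte at offset 18: 0xF3 = 11110011 → 4-byte char (#6). Advance 4.
Byte at offset 22: 0xE4 = 11100100 → 3-byte char (#7). Advance 3.
Byte at offset 25: 0x60 = 01100000 → 1-byte char (#8). Advance 1.
Byte at offset 26: 0xD5 = 11010101 → 2-byte char (#9). Advance 2.
Byte at offset 28: 0xCE = 11001110 → 2-byte char (#10). Advance 2.
Byte at offset 30: 0xF2 = 11110010 → 4-byte char (#11). Advance 4.
Byte at offset 34: 0xD6 = 11010110 → 2-byte char (#12). Advance 2.
Reached end at offset 36 after 12 code points.

12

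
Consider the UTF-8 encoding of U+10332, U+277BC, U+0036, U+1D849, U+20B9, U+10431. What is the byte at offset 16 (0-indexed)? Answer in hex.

0xF0

U+10332 → 4-byte form F0 90 8C B2 at offsets 0–3.
U+277BC → 4-byte form F0 A7 9E BC at offsets 4–7.
U+0036 → 1-byte form 36 at offsets 8–8.
U+1D849 → 4-byte form F0 9D A1 89 at offsets 9–12.
U+20B9 → 3-byte form E2 82 B9 at offsets 13–15.
U+10431 → 4-byte form F0 90 90 B1 at offsets 16–19.
Offset 16 falls in char 6's range; it's byte 1 of F0 90 90 B1 = 0xF0.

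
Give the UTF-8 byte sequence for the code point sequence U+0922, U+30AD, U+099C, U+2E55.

U+0922: 3-byte form → E0 A4 A2.
U+30AD: 3-byte form → E3 82 AD.
U+099C: 3-byte form → E0 A6 9C.
U+2E55: 3-byte form → E2 B9 95.
Concatenated (12 bytes): E0 A4 A2 E3 82 AD E0 A6 9C E2 B9 95.

E0 A4 A2 E3 82 AD E0 A6 9C E2 B9 95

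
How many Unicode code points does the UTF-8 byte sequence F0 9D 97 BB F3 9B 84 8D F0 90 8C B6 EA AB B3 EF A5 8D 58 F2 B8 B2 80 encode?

Byte at offset 0: 0xF0 = 11110000 → 4-byte char (#1). Advance 4.
Byte at offset 4: 0xF3 = 11110011 → 4-byte char (#2). Advance 4.
Byte at offset 8: 0xF0 = 11110000 → 4-byte char (#3). Advance 4.
Byte at offset 12: 0xEA = 11101010 → 3-byte char (#4). Advance 3.
Byte at offset 15: 0xEF = 11101111 → 3-byte char (#5). Advance 3.
Byte at offset 18: 0x58 = 01011000 → 1-byte char (#6). Advance 1.
Byte at offset 19: 0xF2 = 11110010 → 4-byte char (#7). Advance 4.
Reached end at offset 23 after 7 code points.

7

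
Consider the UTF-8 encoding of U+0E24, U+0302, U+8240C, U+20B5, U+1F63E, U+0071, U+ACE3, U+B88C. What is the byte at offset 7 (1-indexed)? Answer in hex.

0x82

1-indexed offset 7 is 0-indexed offset 6.
U+0E24 → 3-byte form E0 B8 A4 at offsets 0–2.
U+0302 → 2-byte form CC 82 at offsets 3–4.
U+8240C → 4-byte form F2 82 90 8C at offsets 5–8.
Offset 6 falls in char 3's range; it's byte 2 of F2 82 90 8C = 0x82.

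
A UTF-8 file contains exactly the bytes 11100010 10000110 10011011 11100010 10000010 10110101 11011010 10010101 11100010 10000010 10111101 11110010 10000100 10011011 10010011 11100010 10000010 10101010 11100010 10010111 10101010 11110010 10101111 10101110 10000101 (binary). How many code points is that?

8

Byte at offset 0: 0xE2 = 11100010 → 3-byte char (#1). Advance 3.
Byte at offset 3: 0xE2 = 11100010 → 3-byte char (#2). Advance 3.
Byte at offset 6: 0xDA = 11011010 → 2-byte char (#3). Advance 2.
Byte at offset 8: 0xE2 = 11100010 → 3-byte char (#4). Advance 3.
Byte at offset 11: 0xF2 = 11110010 → 4-byte char (#5). Advance 4.
Byte at offset 15: 0xE2 = 11100010 → 3-byte char (#6). Advance 3.
Byte at offset 18: 0xE2 = 11100010 → 3-byte char (#7). Advance 3.
Byte at offset 21: 0xF2 = 11110010 → 4-byte char (#8). Advance 4.
Reached end at offset 25 after 8 code points.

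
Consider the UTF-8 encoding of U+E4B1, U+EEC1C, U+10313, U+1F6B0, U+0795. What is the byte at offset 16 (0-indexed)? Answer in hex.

0x95

U+E4B1 → 3-byte form EE 92 B1 at offsets 0–2.
U+EEC1C → 4-byte form F3 AE B0 9C at offsets 3–6.
U+10313 → 4-byte form F0 90 8C 93 at offsets 7–10.
U+1F6B0 → 4-byte form F0 9F 9A B0 at offsets 11–14.
U+0795 → 2-byte form DE 95 at offsets 15–16.
Offset 16 falls in char 5's range; it's byte 2 of DE 95 = 0x95.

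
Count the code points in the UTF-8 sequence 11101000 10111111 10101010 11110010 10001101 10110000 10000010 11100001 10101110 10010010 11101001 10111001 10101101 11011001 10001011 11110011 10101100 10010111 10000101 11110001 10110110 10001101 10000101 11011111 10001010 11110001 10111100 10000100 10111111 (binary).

Byte at offset 0: 0xE8 = 11101000 → 3-byte char (#1). Advance 3.
Byte at offset 3: 0xF2 = 11110010 → 4-byte char (#2). Advance 4.
Byte at offset 7: 0xE1 = 11100001 → 3-byte char (#3). Advance 3.
Byte at offset 10: 0xE9 = 11101001 → 3-byte char (#4). Advance 3.
Byte at offset 13: 0xD9 = 11011001 → 2-byte char (#5). Advance 2.
Byte at offset 15: 0xF3 = 11110011 → 4-byte char (#6). Advance 4.
Byte at offset 19: 0xF1 = 11110001 → 4-byte char (#7). Advance 4.
Byte at offset 23: 0xDF = 11011111 → 2-byte char (#8). Advance 2.
Byte at offset 25: 0xF1 = 11110001 → 4-byte char (#9). Advance 4.
Reached end at offset 29 after 9 code points.

9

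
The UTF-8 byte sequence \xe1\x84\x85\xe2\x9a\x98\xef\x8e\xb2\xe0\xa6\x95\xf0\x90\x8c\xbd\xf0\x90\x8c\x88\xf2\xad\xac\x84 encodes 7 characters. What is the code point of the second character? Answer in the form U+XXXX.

U+2698

Offset 0: leading byte 0xE1 = 11100001 → 3-byte char #1 = E1 84 85.
Offset 3: leading byte 0xE2 = 11100010 → 3-byte char #2 = E2 9A 98.
Leading byte 0xE2 = 11100010 matches 1110xxxx → 3-byte sequence.
Byte 1: 0xE2 = 11100010, payload 0010 (4 bits).
Byte 2: 0x9A = 10011010 (10xxxxxx ✓), payload 011010.
Byte 3: 0x98 = 10011000 (10xxxxxx ✓), payload 011000.
Concatenate: 0010011010011000 = 0x2698 (16 bits → U+2698).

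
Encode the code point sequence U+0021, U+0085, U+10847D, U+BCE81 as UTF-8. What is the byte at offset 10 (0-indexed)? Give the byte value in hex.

0x81

U+0021 → 1-byte form 21 at offsets 0–0.
U+0085 → 2-byte form C2 85 at offsets 1–2.
U+10847D → 4-byte form F4 88 91 BD at offsets 3–6.
U+BCE81 → 4-byte form F2 BC BA 81 at offsets 7–10.
Offset 10 falls in char 4's range; it's byte 4 of F2 BC BA 81 = 0x81.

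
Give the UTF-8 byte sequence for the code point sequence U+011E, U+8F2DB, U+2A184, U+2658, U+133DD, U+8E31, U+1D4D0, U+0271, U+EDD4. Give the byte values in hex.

C4 9E F2 8F 8B 9B F0 AA 86 84 E2 99 98 F0 93 8F 9D E8 B8 B1 F0 9D 93 90 C9 B1 EE B7 94

U+011E: 2-byte form → C4 9E.
U+8F2DB: 4-byte form → F2 8F 8B 9B.
U+2A184: 4-byte form → F0 AA 86 84.
U+2658: 3-byte form → E2 99 98.
U+133DD: 4-byte form → F0 93 8F 9D.
U+8E31: 3-byte form → E8 B8 B1.
U+1D4D0: 4-byte form → F0 9D 93 90.
U+0271: 2-byte form → C9 B1.
U+EDD4: 3-byte form → EE B7 94.
Concatenated (29 bytes): C4 9E F2 8F 8B 9B F0 AA 86 84 E2 99 98 F0 93 8F 9D E8 B8 B1 F0 9D 93 90 C9 B1 EE B7 94.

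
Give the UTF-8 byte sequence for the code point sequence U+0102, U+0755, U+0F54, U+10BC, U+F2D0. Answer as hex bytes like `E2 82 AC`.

U+0102: 2-byte form → C4 82.
U+0755: 2-byte form → DD 95.
U+0F54: 3-byte form → E0 BD 94.
U+10BC: 3-byte form → E1 82 BC.
U+F2D0: 3-byte form → EF 8B 90.
Concatenated (13 bytes): C4 82 DD 95 E0 BD 94 E1 82 BC EF 8B 90.

C4 82 DD 95 E0 BD 94 E1 82 BC EF 8B 90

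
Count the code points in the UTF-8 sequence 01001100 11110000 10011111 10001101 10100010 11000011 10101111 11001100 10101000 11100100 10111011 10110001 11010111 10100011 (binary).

6

Byte at offset 0: 0x4C = 01001100 → 1-byte char (#1). Advance 1.
Byte at offset 1: 0xF0 = 11110000 → 4-byte char (#2). Advance 4.
Byte at offset 5: 0xC3 = 11000011 → 2-byte char (#3). Advance 2.
Byte at offset 7: 0xCC = 11001100 → 2-byte char (#4). Advance 2.
Byte at offset 9: 0xE4 = 11100100 → 3-byte char (#5). Advance 3.
Byte at offset 12: 0xD7 = 11010111 → 2-byte char (#6). Advance 2.
Reached end at offset 14 after 6 code points.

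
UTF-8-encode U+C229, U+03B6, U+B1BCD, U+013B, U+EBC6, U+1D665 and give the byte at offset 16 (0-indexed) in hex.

U+C229 → 3-byte form EC 88 A9 at offsets 0–2.
U+03B6 → 2-byte form CE B6 at offsets 3–4.
U+B1BCD → 4-byte form F2 B1 AF 8D at offsets 5–8.
U+013B → 2-byte form C4 BB at offsets 9–10.
U+EBC6 → 3-byte form EE AF 86 at offsets 11–13.
U+1D665 → 4-byte form F0 9D 99 A5 at offsets 14–17.
Offset 16 falls in char 6's range; it's byte 3 of F0 9D 99 A5 = 0x99.

0x99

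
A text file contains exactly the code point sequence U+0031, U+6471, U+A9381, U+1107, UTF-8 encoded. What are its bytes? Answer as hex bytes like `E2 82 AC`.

U+0031: 1-byte form → 31.
U+6471: 3-byte form → E6 91 B1.
U+A9381: 4-byte form → F2 A9 8E 81.
U+1107: 3-byte form → E1 84 87.
Concatenated (11 bytes): 31 E6 91 B1 F2 A9 8E 81 E1 84 87.

31 E6 91 B1 F2 A9 8E 81 E1 84 87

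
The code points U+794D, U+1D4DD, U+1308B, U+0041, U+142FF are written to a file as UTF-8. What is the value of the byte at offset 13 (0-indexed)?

0x94

U+794D → 3-byte form E7 A5 8D at offsets 0–2.
U+1D4DD → 4-byte form F0 9D 93 9D at offsets 3–6.
U+1308B → 4-byte form F0 93 82 8B at offsets 7–10.
U+0041 → 1-byte form 41 at offsets 11–11.
U+142FF → 4-byte form F0 94 8B BF at offsets 12–15.
Offset 13 falls in char 5's range; it's byte 2 of F0 94 8B BF = 0x94.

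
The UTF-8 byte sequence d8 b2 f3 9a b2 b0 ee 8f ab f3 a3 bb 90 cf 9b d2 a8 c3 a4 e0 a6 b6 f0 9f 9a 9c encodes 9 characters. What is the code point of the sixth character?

U+04A8

Offset 0: leading byte 0xD8 = 11011000 → 2-byte char #1 = D8 B2.
Offset 2: leading byte 0xF3 = 11110011 → 4-byte char #2 = F3 9A B2 B0.
Offset 6: leading byte 0xEE = 11101110 → 3-byte char #3 = EE 8F AB.
Offset 9: leading byte 0xF3 = 11110011 → 4-byte char #4 = F3 A3 BB 90.
Offset 13: leading byte 0xCF = 11001111 → 2-byte char #5 = CF 9B.
Offset 15: leading byte 0xD2 = 11010010 → 2-byte char #6 = D2 A8.
Leading byte 0xD2 = 11010010 matches 110xxxxx → 2-byte sequence.
Byte 1: 0xD2 = 11010010, payload 10010 (5 bits).
Byte 2: 0xA8 = 10101000 (10xxxxxx ✓), payload 101000.
Concatenate: 10010101000 = 0x4A8 (11 bits → U+04A8).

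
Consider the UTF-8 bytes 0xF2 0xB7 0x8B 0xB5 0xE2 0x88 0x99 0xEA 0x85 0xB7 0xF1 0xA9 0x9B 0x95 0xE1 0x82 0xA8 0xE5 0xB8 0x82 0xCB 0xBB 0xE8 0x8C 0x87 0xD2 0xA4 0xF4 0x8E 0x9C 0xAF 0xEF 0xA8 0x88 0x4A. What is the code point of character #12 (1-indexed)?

Offset 0: leading byte 0xF2 = 11110010 → 4-byte char #1 = F2 B7 8B B5.
Offset 4: leading byte 0xE2 = 11100010 → 3-byte char #2 = E2 88 99.
Offset 7: leading byte 0xEA = 11101010 → 3-byte char #3 = EA 85 B7.
Offset 10: leading byte 0xF1 = 11110001 → 4-byte char #4 = F1 A9 9B 95.
Offset 14: leading byte 0xE1 = 11100001 → 3-byte char #5 = E1 82 A8.
Offset 17: leading byte 0xE5 = 11100101 → 3-byte char #6 = E5 B8 82.
Offset 20: leading byte 0xCB = 11001011 → 2-byte char #7 = CB BB.
Offset 22: leading byte 0xE8 = 11101000 → 3-byte char #8 = E8 8C 87.
Offset 25: leading byte 0xD2 = 11010010 → 2-byte char #9 = D2 A4.
Offset 27: leading byte 0xF4 = 11110100 → 4-byte char #10 = F4 8E 9C AF.
Offset 31: leading byte 0xEF = 11101111 → 3-byte char #11 = EF A8 88.
Offset 34: leading byte 0x4A = 01001010 → 1-byte char #12 = 4A.
Leading byte 0x4A = 01001010 matches 0xxxxxxx → 1-byte sequence.
Byte 1: 0x4A = 01001010, payload 1001010 (7 bits).
Concatenate: 1001010 = 0x4A (7 bits → U+004A).

U+004A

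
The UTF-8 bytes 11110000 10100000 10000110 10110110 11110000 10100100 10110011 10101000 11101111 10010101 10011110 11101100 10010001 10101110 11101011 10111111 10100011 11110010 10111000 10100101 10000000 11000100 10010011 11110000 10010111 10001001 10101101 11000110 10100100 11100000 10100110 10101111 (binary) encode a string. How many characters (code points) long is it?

Byte at offset 0: 0xF0 = 11110000 → 4-byte char (#1). Advance 4.
Byte at offset 4: 0xF0 = 11110000 → 4-byte char (#2). Advance 4.
Byte at offset 8: 0xEF = 11101111 → 3-byte char (#3). Advance 3.
Byte at offset 11: 0xEC = 11101100 → 3-byte char (#4). Advance 3.
Byte at offset 14: 0xEB = 11101011 → 3-byte char (#5). Advance 3.
Byte at offset 17: 0xF2 = 11110010 → 4-byte char (#6). Advance 4.
Byte at offset 21: 0xC4 = 11000100 → 2-byte char (#7). Advance 2.
Byte at offset 23: 0xF0 = 11110000 → 4-byte char (#8). Advance 4.
Byte at offset 27: 0xC6 = 11000110 → 2-byte char (#9). Advance 2.
Byte at offset 29: 0xE0 = 11100000 → 3-byte char (#10). Advance 3.
Reached end at offset 32 after 10 code points.

10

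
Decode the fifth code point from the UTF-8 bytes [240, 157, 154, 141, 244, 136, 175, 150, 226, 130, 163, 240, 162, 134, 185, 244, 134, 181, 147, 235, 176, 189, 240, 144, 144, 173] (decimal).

Offset 0: leading byte 0xF0 = 11110000 → 4-byte char #1 = F0 9D 9A 8D.
Offset 4: leading byte 0xF4 = 11110100 → 4-byte char #2 = F4 88 AF 96.
Offset 8: leading byte 0xE2 = 11100010 → 3-byte char #3 = E2 82 A3.
Offset 11: leading byte 0xF0 = 11110000 → 4-byte char #4 = F0 A2 86 B9.
Offset 15: leading byte 0xF4 = 11110100 → 4-byte char #5 = F4 86 B5 93.
Leading byte 0xF4 = 11110100 matches 11110xxx → 4-byte sequence.
Byte 1: 0xF4 = 11110100, payload 100 (3 bits).
Byte 2: 0x86 = 10000110 (10xxxxxx ✓), payload 000110.
Byte 3: 0xB5 = 10110101 (10xxxxxx ✓), payload 110101.
Byte 4: 0x93 = 10010011 (10xxxxxx ✓), payload 010011.
Concatenate: 100000110110101010011 = 0x106D53 (21 bits → U+106D53).

U+106D53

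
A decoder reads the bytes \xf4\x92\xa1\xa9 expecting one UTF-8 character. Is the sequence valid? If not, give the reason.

Leading byte 0xF4 = 11110100 → 4-byte form.
Payload = 0x112869, which exceeds U+10FFFF, the maximum Unicode code point. (Leading bytes F5–FF, or F4 followed by ≥ 0x90, are invalid.)

invalid (encodes a value above U+10FFFF)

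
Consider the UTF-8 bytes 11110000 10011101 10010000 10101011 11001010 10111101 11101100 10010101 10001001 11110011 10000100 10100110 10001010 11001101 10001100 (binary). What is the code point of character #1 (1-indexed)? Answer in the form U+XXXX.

Offset 0: leading byte 0xF0 = 11110000 → 4-byte char #1 = F0 9D 90 AB.
Leading byte 0xF0 = 11110000 matches 11110xxx → 4-byte sequence.
Byte 1: 0xF0 = 11110000, payload 000 (3 bits).
Byte 2: 0x9D = 10011101 (10xxxxxx ✓), payload 011101.
Byte 3: 0x90 = 10010000 (10xxxxxx ✓), payload 010000.
Byte 4: 0xAB = 10101011 (10xxxxxx ✓), payload 101011.
Concatenate: 000011101010000101011 = 0x1D42B (21 bits → U+1D42B).

U+1D42B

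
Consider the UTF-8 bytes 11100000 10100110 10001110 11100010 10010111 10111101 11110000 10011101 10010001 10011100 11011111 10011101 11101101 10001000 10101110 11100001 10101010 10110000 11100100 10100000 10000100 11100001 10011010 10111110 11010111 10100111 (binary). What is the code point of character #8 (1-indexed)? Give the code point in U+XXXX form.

Offset 0: leading byte 0xE0 = 11100000 → 3-byte char #1 = E0 A6 8E.
Offset 3: leading byte 0xE2 = 11100010 → 3-byte char #2 = E2 97 BD.
Offset 6: leading byte 0xF0 = 11110000 → 4-byte char #3 = F0 9D 91 9C.
Offset 10: leading byte 0xDF = 11011111 → 2-byte char #4 = DF 9D.
Offset 12: leading byte 0xED = 11101101 → 3-byte char #5 = ED 88 AE.
Offset 15: leading byte 0xE1 = 11100001 → 3-byte char #6 = E1 AA B0.
Offset 18: leading byte 0xE4 = 11100100 → 3-byte char #7 = E4 A0 84.
Offset 21: leading byte 0xE1 = 11100001 → 3-byte char #8 = E1 9A BE.
Leading byte 0xE1 = 11100001 matches 1110xxxx → 3-byte sequence.
Byte 1: 0xE1 = 11100001, payload 0001 (4 bits).
Byte 2: 0x9A = 10011010 (10xxxxxx ✓), payload 011010.
Byte 3: 0xBE = 10111110 (10xxxxxx ✓), payload 111110.
Concatenate: 0001011010111110 = 0x16BE (16 bits → U+16BE).

U+16BE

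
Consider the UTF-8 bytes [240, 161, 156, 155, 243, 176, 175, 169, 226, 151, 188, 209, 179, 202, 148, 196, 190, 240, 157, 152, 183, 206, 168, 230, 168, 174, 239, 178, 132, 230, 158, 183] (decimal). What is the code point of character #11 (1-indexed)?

U+67B7

Offset 0: leading byte 0xF0 = 11110000 → 4-byte char #1 = F0 A1 9C 9B.
Offset 4: leading byte 0xF3 = 11110011 → 4-byte char #2 = F3 B0 AF A9.
Offset 8: leading byte 0xE2 = 11100010 → 3-byte char #3 = E2 97 BC.
Offset 11: leading byte 0xD1 = 11010001 → 2-byte char #4 = D1 B3.
Offset 13: leading byte 0xCA = 11001010 → 2-byte char #5 = CA 94.
Offset 15: leading byte 0xC4 = 11000100 → 2-byte char #6 = C4 BE.
Offset 17: leading byte 0xF0 = 11110000 → 4-byte char #7 = F0 9D 98 B7.
Offset 21: leading byte 0xCE = 11001110 → 2-byte char #8 = CE A8.
Offset 23: leading byte 0xE6 = 11100110 → 3-byte char #9 = E6 A8 AE.
Offset 26: leading byte 0xEF = 11101111 → 3-byte char #10 = EF B2 84.
Offset 29: leading byte 0xE6 = 11100110 → 3-byte char #11 = E6 9E B7.
Leading byte 0xE6 = 11100110 matches 1110xxxx → 3-byte sequence.
Byte 1: 0xE6 = 11100110, payload 0110 (4 bits).
Byte 2: 0x9E = 10011110 (10xxxxxx ✓), payload 011110.
Byte 3: 0xB7 = 10110111 (10xxxxxx ✓), payload 110111.
Concatenate: 0110011110110111 = 0x67B7 (16 bits → U+67B7).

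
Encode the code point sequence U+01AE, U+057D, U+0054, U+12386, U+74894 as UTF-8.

U+01AE: 2-byte form → C6 AE.
U+057D: 2-byte form → D5 BD.
U+0054: 1-byte form → 54.
U+12386: 4-byte form → F0 92 8E 86.
U+74894: 4-byte form → F1 B4 A2 94.
Concatenated (13 bytes): C6 AE D5 BD 54 F0 92 8E 86 F1 B4 A2 94.

C6 AE D5 BD 54 F0 92 8E 86 F1 B4 A2 94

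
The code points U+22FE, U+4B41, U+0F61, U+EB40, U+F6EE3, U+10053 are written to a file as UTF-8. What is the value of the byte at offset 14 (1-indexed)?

1-indexed offset 14 is 0-indexed offset 13.
U+22FE → 3-byte form E2 8B BE at offsets 0–2.
U+4B41 → 3-byte form E4 AD 81 at offsets 3–5.
U+0F61 → 3-byte form E0 BD A1 at offsets 6–8.
U+EB40 → 3-byte form EE AD 80 at offsets 9–11.
U+F6EE3 → 4-byte form F3 B6 BB A3 at offsets 12–15.
Offset 13 falls in char 5's range; it's byte 2 of F3 B6 BB A3 = 0xB6.

0xB6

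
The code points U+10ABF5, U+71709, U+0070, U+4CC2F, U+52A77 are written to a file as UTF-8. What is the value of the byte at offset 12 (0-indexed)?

0xAF

U+10ABF5 → 4-byte form F4 8A AF B5 at offsets 0–3.
U+71709 → 4-byte form F1 B1 9C 89 at offsets 4–7.
U+0070 → 1-byte form 70 at offsets 8–8.
U+4CC2F → 4-byte form F1 8C B0 AF at offsets 9–12.
Offset 12 falls in char 4's range; it's byte 4 of F1 8C B0 AF = 0xAF.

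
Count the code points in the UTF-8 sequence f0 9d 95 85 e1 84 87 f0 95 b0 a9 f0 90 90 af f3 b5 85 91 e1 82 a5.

6

Byte at offset 0: 0xF0 = 11110000 → 4-byte char (#1). Advance 4.
Byte at offset 4: 0xE1 = 11100001 → 3-byte char (#2). Advance 3.
Byte at offset 7: 0xF0 = 11110000 → 4-byte char (#3). Advance 4.
Byte at offset 11: 0xF0 = 11110000 → 4-byte char (#4). Advance 4.
Byte at offset 15: 0xF3 = 11110011 → 4-byte char (#5). Advance 4.
Byte at offset 19: 0xE1 = 11100001 → 3-byte char (#6). Advance 3.
Reached end at offset 22 after 6 code points.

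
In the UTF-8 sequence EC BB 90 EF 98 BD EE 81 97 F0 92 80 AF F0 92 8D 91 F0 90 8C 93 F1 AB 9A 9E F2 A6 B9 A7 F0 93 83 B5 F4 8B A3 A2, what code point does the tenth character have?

Offset 0: leading byte 0xEC = 11101100 → 3-byte char #1 = EC BB 90.
Offset 3: leading byte 0xEF = 11101111 → 3-byte char #2 = EF 98 BD.
Offset 6: leading byte 0xEE = 11101110 → 3-byte char #3 = EE 81 97.
Offset 9: leading byte 0xF0 = 11110000 → 4-byte char #4 = F0 92 80 AF.
Offset 13: leading byte 0xF0 = 11110000 → 4-byte char #5 = F0 92 8D 91.
Offset 17: leading byte 0xF0 = 11110000 → 4-byte char #6 = F0 90 8C 93.
Offset 21: leading byte 0xF1 = 11110001 → 4-byte char #7 = F1 AB 9A 9E.
Offset 25: leading byte 0xF2 = 11110010 → 4-byte char #8 = F2 A6 B9 A7.
Offset 29: leading byte 0xF0 = 11110000 → 4-byte char #9 = F0 93 83 B5.
Offset 33: leading byte 0xF4 = 11110100 → 4-byte char #10 = F4 8B A3 A2.
Leading byte 0xF4 = 11110100 matches 11110xxx → 4-byte sequence.
Byte 1: 0xF4 = 11110100, payload 100 (3 bits).
Byte 2: 0x8B = 10001011 (10xxxxxx ✓), payload 001011.
Byte 3: 0xA3 = 10100011 (10xxxxxx ✓), payload 100011.
Byte 4: 0xA2 = 10100010 (10xxxxxx ✓), payload 100010.
Concatenate: 100001011100011100010 = 0x10B8E2 (21 bits → U+10B8E2).

U+10B8E2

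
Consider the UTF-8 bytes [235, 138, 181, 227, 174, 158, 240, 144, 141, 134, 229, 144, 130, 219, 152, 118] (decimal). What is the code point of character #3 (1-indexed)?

Offset 0: leading byte 0xEB = 11101011 → 3-byte char #1 = EB 8A B5.
Offset 3: leading byte 0xE3 = 11100011 → 3-byte char #2 = E3 AE 9E.
Offset 6: leading byte 0xF0 = 11110000 → 4-byte char #3 = F0 90 8D 86.
Leading byte 0xF0 = 11110000 matches 11110xxx → 4-byte sequence.
Byte 1: 0xF0 = 11110000, payload 000 (3 bits).
Byte 2: 0x90 = 10010000 (10xxxxxx ✓), payload 010000.
Byte 3: 0x8D = 10001101 (10xxxxxx ✓), payload 001101.
Byte 4: 0x86 = 10000110 (10xxxxxx ✓), payload 000110.
Concatenate: 000010000001101000110 = 0x10346 (21 bits → U+10346).

U+10346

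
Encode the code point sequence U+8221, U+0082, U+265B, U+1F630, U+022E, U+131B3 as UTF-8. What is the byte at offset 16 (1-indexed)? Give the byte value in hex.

0x93

1-indexed offset 16 is 0-indexed offset 15.
U+8221 → 3-byte form E8 88 A1 at offsets 0–2.
U+0082 → 2-byte form C2 82 at offsets 3–4.
U+265B → 3-byte form E2 99 9B at offsets 5–7.
U+1F630 → 4-byte form F0 9F 98 B0 at offsets 8–11.
U+022E → 2-byte form C8 AE at offsets 12–13.
U+131B3 → 4-byte form F0 93 86 B3 at offsets 14–17.
Offset 15 falls in char 6's range; it's byte 2 of F0 93 86 B3 = 0x93.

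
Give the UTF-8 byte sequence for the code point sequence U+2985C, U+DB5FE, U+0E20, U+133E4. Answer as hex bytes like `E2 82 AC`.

F0 A9 A1 9C F3 9B 97 BE E0 B8 A0 F0 93 8F A4

U+2985C: 4-byte form → F0 A9 A1 9C.
U+DB5FE: 4-byte form → F3 9B 97 BE.
U+0E20: 3-byte form → E0 B8 A0.
U+133E4: 4-byte form → F0 93 8F A4.
Concatenated (15 bytes): F0 A9 A1 9C F3 9B 97 BE E0 B8 A0 F0 93 8F A4.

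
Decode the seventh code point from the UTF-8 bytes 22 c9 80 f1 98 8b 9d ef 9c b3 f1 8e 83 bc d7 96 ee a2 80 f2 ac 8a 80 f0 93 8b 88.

Offset 0: leading byte 0x22 = 00100010 → 1-byte char #1 = 22.
Offset 1: leading byte 0xC9 = 11001001 → 2-byte char #2 = C9 80.
Offset 3: leading byte 0xF1 = 11110001 → 4-byte char #3 = F1 98 8B 9D.
Offset 7: leading byte 0xEF = 11101111 → 3-byte char #4 = EF 9C B3.
Offset 10: leading byte 0xF1 = 11110001 → 4-byte char #5 = F1 8E 83 BC.
Offset 14: leading byte 0xD7 = 11010111 → 2-byte char #6 = D7 96.
Offset 16: leading byte 0xEE = 11101110 → 3-byte char #7 = EE A2 80.
Leading byte 0xEE = 11101110 matches 1110xxxx → 3-byte sequence.
Byte 1: 0xEE = 11101110, payload 1110 (4 bits).
Byte 2: 0xA2 = 10100010 (10xxxxxx ✓), payload 100010.
Byte 3: 0x80 = 10000000 (10xxxxxx ✓), payload 000000.
Concatenate: 1110100010000000 = 0xE880 (16 bits → U+E880).

U+E880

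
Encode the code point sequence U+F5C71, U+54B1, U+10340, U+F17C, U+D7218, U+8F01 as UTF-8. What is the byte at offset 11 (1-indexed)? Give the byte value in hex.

1-indexed offset 11 is 0-indexed offset 10.
U+F5C71 → 4-byte form F3 B5 B1 B1 at offsets 0–3.
U+54B1 → 3-byte form E5 92 B1 at offsets 4–6.
U+10340 → 4-byte form F0 90 8D 80 at offsets 7–10.
Offset 10 falls in char 3's range; it's byte 4 of F0 90 8D 80 = 0x80.

0x80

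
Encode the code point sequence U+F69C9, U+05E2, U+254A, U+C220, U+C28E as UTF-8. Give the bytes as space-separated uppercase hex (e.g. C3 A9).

U+F69C9: 4-byte form → F3 B6 A7 89.
U+05E2: 2-byte form → D7 A2.
U+254A: 3-byte form → E2 95 8A.
U+C220: 3-byte form → EC 88 A0.
U+C28E: 3-byte form → EC 8A 8E.
Concatenated (15 bytes): F3 B6 A7 89 D7 A2 E2 95 8A EC 88 A0 EC 8A 8E.

F3 B6 A7 89 D7 A2 E2 95 8A EC 88 A0 EC 8A 8E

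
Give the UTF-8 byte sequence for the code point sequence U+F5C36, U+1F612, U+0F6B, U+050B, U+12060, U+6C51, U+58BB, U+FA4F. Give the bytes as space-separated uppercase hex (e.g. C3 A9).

U+F5C36: 4-byte form → F3 B5 B0 B6.
U+1F612: 4-byte form → F0 9F 98 92.
U+0F6B: 3-byte form → E0 BD AB.
U+050B: 2-byte form → D4 8B.
U+12060: 4-byte form → F0 92 81 A0.
U+6C51: 3-byte form → E6 B1 91.
U+58BB: 3-byte form → E5 A2 BB.
U+FA4F: 3-byte form → EF A9 8F.
Concatenated (26 bytes): F3 B5 B0 B6 F0 9F 98 92 E0 BD AB D4 8B F0 92 81 A0 E6 B1 91 E5 A2 BB EF A9 8F.

F3 B5 B0 B6 F0 9F 98 92 E0 BD AB D4 8B F0 92 81 A0 E6 B1 91 E5 A2 BB EF A9 8F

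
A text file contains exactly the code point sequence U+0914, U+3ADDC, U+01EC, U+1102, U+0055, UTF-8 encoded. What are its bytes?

E0 A4 94 F0 BA B7 9C C7 AC E1 84 82 55

U+0914: 3-byte form → E0 A4 94.
U+3ADDC: 4-byte form → F0 BA B7 9C.
U+01EC: 2-byte form → C7 AC.
U+1102: 3-byte form → E1 84 82.
U+0055: 1-byte form → 55.
Concatenated (13 bytes): E0 A4 94 F0 BA B7 9C C7 AC E1 84 82 55.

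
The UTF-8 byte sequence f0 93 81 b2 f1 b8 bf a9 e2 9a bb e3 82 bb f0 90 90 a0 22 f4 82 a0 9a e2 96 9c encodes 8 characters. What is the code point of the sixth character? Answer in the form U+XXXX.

Offset 0: leading byte 0xF0 = 11110000 → 4-byte char #1 = F0 93 81 B2.
Offset 4: leading byte 0xF1 = 11110001 → 4-byte char #2 = F1 B8 BF A9.
Offset 8: leading byte 0xE2 = 11100010 → 3-byte char #3 = E2 9A BB.
Offset 11: leading byte 0xE3 = 11100011 → 3-byte char #4 = E3 82 BB.
Offset 14: leading byte 0xF0 = 11110000 → 4-byte char #5 = F0 90 90 A0.
Offset 18: leading byte 0x22 = 00100010 → 1-byte char #6 = 22.
Leading byte 0x22 = 00100010 matches 0xxxxxxx → 1-byte sequence.
Byte 1: 0x22 = 00100010, payload 0100010 (7 bits).
Concatenate: 0100010 = 0x22 (7 bits → U+0022).

U+0022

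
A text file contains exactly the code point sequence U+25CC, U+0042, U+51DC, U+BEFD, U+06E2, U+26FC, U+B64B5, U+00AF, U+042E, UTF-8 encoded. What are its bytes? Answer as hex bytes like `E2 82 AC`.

E2 97 8C 42 E5 87 9C EB BB BD DB A2 E2 9B BC F2 B6 92 B5 C2 AF D0 AE

U+25CC: 3-byte form → E2 97 8C.
U+0042: 1-byte form → 42.
U+51DC: 3-byte form → E5 87 9C.
U+BEFD: 3-byte form → EB BB BD.
U+06E2: 2-byte form → DB A2.
U+26FC: 3-byte form → E2 9B BC.
U+B64B5: 4-byte form → F2 B6 92 B5.
U+00AF: 2-byte form → C2 AF.
U+042E: 2-byte form → D0 AE.
Concatenated (23 bytes): E2 97 8C 42 E5 87 9C EB BB BD DB A2 E2 9B BC F2 B6 92 B5 C2 AF D0 AE.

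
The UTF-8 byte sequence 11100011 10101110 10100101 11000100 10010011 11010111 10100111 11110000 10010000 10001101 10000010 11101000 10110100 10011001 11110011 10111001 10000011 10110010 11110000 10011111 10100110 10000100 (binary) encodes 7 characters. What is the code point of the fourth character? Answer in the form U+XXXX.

Offset 0: leading byte 0xE3 = 11100011 → 3-byte char #1 = E3 AE A5.
Offset 3: leading byte 0xC4 = 11000100 → 2-byte char #2 = C4 93.
Offset 5: leading byte 0xD7 = 11010111 → 2-byte char #3 = D7 A7.
Offset 7: leading byte 0xF0 = 11110000 → 4-byte char #4 = F0 90 8D 82.
Leading byte 0xF0 = 11110000 matches 11110xxx → 4-byte sequence.
Byte 1: 0xF0 = 11110000, payload 000 (3 bits).
Byte 2: 0x90 = 10010000 (10xxxxxx ✓), payload 010000.
Byte 3: 0x8D = 10001101 (10xxxxxx ✓), payload 001101.
Byte 4: 0x82 = 10000010 (10xxxxxx ✓), payload 000010.
Concatenate: 000010000001101000010 = 0x10342 (21 bits → U+10342).

U+10342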